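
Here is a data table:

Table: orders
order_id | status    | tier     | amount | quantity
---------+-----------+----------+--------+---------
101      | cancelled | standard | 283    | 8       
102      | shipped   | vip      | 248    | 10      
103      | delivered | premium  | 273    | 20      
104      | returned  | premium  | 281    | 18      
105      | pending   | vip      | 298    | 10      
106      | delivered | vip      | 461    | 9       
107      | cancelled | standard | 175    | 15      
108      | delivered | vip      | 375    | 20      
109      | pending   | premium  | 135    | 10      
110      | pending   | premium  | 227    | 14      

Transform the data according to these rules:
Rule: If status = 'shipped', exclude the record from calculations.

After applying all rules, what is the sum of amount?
2508

Step 1: Identify records where status = 'shipped'
Step 2: The excluded records sum to 248
Step 3: Original total amount = 2756
Step 4: Remaining total = 2756 - 248 = 2508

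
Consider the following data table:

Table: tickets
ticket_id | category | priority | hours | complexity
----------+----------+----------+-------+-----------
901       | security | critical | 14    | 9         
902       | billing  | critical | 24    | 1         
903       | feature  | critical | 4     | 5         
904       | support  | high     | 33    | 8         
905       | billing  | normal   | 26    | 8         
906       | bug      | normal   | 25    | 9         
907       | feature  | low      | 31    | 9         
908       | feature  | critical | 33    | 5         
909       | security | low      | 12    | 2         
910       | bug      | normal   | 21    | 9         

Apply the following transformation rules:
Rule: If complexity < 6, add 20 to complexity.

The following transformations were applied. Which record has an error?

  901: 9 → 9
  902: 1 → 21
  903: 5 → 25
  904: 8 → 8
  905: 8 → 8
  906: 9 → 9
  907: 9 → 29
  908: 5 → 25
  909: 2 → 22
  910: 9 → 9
Record 907 has an error. The correct transformed value should be 9, not 29.

Step 1: Check each record against the rule
Step 2: Record 907 has complexity = 9
Step 3: Since 9 >= 6, the bonus should not have been applied
Step 4: Correct value = 9, but claimed value = 29
Conclusion: Record 907 has the error.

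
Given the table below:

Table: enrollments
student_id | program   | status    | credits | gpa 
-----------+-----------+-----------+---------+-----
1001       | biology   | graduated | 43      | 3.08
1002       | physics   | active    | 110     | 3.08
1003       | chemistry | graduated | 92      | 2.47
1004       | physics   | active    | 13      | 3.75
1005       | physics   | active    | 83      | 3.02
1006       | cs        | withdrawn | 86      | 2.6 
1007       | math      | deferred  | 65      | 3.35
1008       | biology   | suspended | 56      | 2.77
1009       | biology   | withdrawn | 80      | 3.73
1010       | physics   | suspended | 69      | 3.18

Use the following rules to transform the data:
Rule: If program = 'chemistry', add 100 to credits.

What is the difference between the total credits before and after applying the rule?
100

Step 1: Original sum of credits = 697
Step 2: 1 records have program = 'chemistry'
Step 3: Each affected record changes by 100
Step 4: Total change = 1 × 100 = 100
Step 5: New sum = 697 + 100 = 797
Step 6: Difference = |797 - 697| = 100
        (Sum increased by 100)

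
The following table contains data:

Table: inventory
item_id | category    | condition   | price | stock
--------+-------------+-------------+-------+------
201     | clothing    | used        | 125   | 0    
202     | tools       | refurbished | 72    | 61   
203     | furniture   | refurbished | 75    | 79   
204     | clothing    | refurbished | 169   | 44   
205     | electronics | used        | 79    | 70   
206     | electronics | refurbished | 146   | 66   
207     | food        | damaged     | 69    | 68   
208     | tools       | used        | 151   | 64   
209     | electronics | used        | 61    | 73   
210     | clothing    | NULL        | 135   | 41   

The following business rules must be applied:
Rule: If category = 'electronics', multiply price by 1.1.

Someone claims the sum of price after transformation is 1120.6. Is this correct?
No, the correct result is 1110.6.

Step 1: Calculate the correct sum after transformation
Step 2: Apply multiplier 1.1 to records where category = 'electronics'
Step 3: Correct result = 1110.6
Step 4: Claimed result = 1120.6
Step 5: 1110.6 ≠ 1120.6
Conclusion: The claimed result is incorrect. The correct answer is 1110.6.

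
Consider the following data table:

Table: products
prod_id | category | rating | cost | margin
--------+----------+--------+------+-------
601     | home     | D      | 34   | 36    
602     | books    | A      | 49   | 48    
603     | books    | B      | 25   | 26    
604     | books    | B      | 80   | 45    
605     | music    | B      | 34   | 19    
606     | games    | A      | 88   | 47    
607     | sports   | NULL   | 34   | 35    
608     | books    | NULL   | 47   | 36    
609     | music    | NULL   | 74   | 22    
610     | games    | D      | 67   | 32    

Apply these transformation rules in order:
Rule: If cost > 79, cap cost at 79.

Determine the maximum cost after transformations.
79

Step 1: Original maximum cost = 88
Step 2: Apply cap at 79
Step 3: 2 records had cost > 79 and were capped
Step 4: Maximum after transformation = 79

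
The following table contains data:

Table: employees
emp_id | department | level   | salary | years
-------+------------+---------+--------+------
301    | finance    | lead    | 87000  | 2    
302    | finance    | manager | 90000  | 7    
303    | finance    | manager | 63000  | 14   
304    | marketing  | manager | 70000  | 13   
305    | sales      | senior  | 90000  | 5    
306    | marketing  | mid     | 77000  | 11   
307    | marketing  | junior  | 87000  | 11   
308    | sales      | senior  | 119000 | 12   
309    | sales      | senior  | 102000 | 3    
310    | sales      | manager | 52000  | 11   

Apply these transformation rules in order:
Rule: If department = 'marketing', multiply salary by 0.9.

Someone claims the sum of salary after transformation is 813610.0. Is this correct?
No, the correct result is 813600.0.

Step 1: Calculate the correct sum after transformation
Step 2: Apply multiplier 0.9 to records where department = 'marketing'
Step 3: Correct result = 813600.0
Step 4: Claimed result = 813610.0
Step 5: 813600.0 ≠ 813610.0
Conclusion: The claimed result is incorrect. The correct answer is 813600.0.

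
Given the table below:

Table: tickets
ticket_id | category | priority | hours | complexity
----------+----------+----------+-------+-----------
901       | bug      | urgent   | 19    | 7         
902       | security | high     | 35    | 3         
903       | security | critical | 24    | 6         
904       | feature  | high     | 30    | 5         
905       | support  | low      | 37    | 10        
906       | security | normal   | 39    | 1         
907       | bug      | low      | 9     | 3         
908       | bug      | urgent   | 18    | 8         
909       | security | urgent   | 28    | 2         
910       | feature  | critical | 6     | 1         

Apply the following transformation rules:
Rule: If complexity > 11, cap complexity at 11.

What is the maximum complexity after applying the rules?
10

Step 1: Original maximum complexity = 10
Step 2: Check cap of 11 against maximum
Step 3: No records exceed the cap (max 10 <= cap 11), so no capping applies
Step 4: Maximum after transformation = 10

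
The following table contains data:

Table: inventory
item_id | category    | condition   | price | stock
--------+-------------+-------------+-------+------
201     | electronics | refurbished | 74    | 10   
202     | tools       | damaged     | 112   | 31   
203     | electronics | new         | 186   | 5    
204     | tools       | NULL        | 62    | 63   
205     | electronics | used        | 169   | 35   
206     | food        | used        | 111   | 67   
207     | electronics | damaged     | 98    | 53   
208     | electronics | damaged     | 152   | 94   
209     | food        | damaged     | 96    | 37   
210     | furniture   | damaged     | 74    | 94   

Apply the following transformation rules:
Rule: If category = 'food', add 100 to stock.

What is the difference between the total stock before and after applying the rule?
200

Step 1: Original sum of stock = 489
Step 2: 2 records have category = 'food'
Step 3: Each affected record changes by 100
Step 4: Total change = 2 × 100 = 200
Step 5: New sum = 489 + 200 = 689
Step 6: Difference = |689 - 489| = 200
        (Sum increased by 200)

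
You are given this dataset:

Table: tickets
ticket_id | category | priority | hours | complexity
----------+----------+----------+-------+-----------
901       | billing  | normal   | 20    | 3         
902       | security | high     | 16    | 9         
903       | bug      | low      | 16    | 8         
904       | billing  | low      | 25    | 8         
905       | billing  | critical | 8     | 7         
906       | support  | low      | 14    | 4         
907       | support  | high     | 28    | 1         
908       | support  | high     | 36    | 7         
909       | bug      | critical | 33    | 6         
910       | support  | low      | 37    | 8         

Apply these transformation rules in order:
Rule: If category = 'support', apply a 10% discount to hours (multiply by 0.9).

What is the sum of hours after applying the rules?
221.5

Step 1: Records with category = 'support' have total hours = 115
Step 2: Apply multiplier: 115 × 0.9 = 103.5
Step 3: Other records total: 118
Step 4: Final sum = 103.5 + 118 = 221.5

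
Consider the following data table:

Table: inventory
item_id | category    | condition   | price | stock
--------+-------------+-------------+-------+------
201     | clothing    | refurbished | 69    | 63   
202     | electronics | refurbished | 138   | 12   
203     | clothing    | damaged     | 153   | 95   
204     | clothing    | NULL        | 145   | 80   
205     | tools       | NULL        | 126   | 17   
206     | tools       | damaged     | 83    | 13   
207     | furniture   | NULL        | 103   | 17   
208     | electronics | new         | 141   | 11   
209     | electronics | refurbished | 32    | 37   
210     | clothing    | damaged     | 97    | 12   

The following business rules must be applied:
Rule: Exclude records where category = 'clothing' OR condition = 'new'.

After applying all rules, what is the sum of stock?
96

Step 1: Find records where category = 'clothing' OR condition = 'new'
Step 2: 5 records match, summing to 261
Step 3: Original sum: 357
Step 4: Remaining sum = 357 - 261 = 96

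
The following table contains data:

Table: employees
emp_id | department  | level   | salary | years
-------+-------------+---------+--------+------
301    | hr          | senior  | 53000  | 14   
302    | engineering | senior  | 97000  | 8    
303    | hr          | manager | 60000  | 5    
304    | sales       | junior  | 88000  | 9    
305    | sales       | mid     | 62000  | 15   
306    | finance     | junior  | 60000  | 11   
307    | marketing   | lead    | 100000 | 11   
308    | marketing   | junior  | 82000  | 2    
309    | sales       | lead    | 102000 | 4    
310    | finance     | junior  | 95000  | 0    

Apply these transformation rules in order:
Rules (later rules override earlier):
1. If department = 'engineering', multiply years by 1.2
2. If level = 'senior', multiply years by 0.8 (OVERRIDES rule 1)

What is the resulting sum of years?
74.6

Step 1: Rule 2 takes priority for records with level = 'senior'
  - 2 records: 22 × 0.8 = 17.6
Step 2: Rule 1 applies to remaining records with department = 'engineering'
  - 0 records: 0 × 1.2 = 0.0
Step 3: Other records unchanged: 57
Step 4: Final sum = 17.6 + 0.0 + 57 = 74.6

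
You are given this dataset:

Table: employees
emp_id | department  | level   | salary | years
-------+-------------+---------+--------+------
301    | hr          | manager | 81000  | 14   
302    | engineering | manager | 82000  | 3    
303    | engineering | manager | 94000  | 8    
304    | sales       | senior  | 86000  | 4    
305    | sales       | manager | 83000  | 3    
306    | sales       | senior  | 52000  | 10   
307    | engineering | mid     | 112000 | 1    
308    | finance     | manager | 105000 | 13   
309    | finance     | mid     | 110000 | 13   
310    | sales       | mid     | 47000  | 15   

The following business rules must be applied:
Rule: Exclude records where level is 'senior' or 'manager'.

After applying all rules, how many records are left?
3

Step 1: Count records to exclude
  - 2 (senior) + 5 (manager) = 7 records
Step 2: Total records: 10
Step 3: Remaining = 10 - 7 = 3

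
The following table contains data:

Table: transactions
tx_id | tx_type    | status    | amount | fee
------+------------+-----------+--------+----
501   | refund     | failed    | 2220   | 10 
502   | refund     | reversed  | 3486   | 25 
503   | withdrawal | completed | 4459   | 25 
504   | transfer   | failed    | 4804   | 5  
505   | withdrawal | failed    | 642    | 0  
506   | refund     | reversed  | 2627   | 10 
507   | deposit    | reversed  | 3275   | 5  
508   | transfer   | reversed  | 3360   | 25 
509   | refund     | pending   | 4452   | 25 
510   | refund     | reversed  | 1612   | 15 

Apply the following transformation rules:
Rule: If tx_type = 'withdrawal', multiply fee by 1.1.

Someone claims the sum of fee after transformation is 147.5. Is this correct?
Yes, the result is correct.

Step 1: Calculate the correct sum after transformation
Step 2: Apply multiplier 1.1 to records where tx_type = 'withdrawal'
Step 3: Correct result = 147.5
Step 4: Claimed result = 147.5
Step 5: 147.5 = 147.5 ✓
Conclusion: The claimed result is correct.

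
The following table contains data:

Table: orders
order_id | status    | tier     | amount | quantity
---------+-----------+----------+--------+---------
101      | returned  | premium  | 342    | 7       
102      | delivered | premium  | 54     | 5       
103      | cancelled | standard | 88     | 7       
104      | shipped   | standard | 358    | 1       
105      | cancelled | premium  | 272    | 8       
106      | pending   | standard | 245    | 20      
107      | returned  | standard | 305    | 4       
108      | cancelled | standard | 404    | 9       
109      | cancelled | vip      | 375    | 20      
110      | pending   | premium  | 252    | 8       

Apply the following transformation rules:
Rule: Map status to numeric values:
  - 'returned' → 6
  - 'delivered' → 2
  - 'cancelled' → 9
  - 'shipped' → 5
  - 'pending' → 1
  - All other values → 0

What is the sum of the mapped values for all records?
57

Step 1: Apply mapping to each record
Step 2: Count by status:
  'returned': 2 records × 6 = 12
  'delivered': 1 records × 2 = 2
  'cancelled': 4 records × 9 = 36
  'shipped': 1 records × 5 = 5
  'pending': 2 records × 1 = 2
Step 3: Sum all mapped values = 57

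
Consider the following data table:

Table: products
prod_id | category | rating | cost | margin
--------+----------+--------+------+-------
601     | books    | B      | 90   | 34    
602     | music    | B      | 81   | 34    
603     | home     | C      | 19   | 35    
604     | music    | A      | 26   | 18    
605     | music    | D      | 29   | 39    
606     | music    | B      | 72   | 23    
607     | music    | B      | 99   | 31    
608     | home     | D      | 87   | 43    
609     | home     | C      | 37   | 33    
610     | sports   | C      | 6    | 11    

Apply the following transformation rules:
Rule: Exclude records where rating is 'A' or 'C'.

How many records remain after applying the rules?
6

Step 1: Count records to exclude
  - 1 (A) + 3 (C) = 4 records
Step 2: Total records: 10
Step 3: Remaining = 10 - 4 = 6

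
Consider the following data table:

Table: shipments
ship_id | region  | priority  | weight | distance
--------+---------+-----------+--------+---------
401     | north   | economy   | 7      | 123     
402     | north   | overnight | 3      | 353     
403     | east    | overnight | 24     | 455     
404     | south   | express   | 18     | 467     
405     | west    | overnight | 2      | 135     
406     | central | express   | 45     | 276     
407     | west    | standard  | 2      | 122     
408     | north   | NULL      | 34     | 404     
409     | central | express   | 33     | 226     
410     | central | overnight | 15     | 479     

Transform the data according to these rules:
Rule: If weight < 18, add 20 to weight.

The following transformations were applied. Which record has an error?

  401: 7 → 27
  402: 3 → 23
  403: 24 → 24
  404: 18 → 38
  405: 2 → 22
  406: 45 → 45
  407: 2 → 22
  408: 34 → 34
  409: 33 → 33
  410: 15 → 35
Record 404 has an error. The correct transformed value should be 18, not 38.

Step 1: Check each record against the rule
Step 2: Record 404 has weight = 18
Step 3: Since 18 >= 18, the bonus should not have been applied
Step 4: Correct value = 18, but claimed value = 38
Conclusion: Record 404 has the error.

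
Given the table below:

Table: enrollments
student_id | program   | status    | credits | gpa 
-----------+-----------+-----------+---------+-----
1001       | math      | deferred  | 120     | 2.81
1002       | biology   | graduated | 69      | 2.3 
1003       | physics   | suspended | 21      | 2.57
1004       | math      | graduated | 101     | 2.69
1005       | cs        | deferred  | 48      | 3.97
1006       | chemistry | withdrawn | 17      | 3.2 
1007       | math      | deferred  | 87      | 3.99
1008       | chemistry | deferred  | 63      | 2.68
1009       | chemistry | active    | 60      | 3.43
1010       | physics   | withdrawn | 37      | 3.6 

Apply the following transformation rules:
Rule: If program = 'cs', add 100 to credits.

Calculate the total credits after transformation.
723

Step 1: Count records where program = 'cs': 1
Step 2: Total bonus added: 1 × 100 = 100
Step 3: Original sum of credits: 623
Step 4: Final sum = 623 + 100 = 723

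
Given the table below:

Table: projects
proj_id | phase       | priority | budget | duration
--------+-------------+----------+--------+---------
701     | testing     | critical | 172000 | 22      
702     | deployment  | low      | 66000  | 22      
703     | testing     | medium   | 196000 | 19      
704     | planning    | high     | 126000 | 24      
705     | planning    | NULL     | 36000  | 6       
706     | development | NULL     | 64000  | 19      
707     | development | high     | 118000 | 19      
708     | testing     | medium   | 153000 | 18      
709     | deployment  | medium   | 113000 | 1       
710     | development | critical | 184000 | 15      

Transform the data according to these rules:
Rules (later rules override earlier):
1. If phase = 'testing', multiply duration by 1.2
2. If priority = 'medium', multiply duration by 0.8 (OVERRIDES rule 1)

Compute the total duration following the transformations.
161.8

Step 1: Rule 2 takes priority for records with priority = 'medium'
  - 3 records: 38 × 0.8 = 30.4
Step 2: Rule 1 applies to remaining records with phase = 'testing'
  - 1 records: 22 × 1.2 = 26.4
Step 3: Other records unchanged: 105
Step 4: Final sum = 30.4 + 26.4 + 105 = 161.8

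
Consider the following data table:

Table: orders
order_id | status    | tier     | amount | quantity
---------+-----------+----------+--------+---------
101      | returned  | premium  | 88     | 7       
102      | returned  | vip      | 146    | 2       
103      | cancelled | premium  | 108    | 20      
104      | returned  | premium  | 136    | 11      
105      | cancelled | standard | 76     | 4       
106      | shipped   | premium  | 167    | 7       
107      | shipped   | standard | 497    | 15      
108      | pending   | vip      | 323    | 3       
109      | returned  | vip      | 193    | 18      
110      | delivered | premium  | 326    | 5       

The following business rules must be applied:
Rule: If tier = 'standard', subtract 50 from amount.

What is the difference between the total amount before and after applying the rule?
100

Step 1: Original sum of amount = 2060
Step 2: 2 records have tier = 'standard'
Step 3: Each affected record changes by -50
Step 4: Total change = 2 × -50 = -100
Step 5: New sum = 2060 + -100 = 1960
Step 6: Difference = |1960 - 2060| = 100
        (Sum decreased by 100)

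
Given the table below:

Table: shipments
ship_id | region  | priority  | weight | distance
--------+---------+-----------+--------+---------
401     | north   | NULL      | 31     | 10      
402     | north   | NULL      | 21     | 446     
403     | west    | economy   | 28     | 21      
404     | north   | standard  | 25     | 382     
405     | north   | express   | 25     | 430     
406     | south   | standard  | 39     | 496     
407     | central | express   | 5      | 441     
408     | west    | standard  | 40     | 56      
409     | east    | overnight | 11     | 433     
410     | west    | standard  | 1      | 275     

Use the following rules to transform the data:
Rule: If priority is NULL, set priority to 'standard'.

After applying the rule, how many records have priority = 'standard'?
6

Step 1: Count records where priority IS NULL
Step 2: Found 2 records with NULL priority
Step 3: These records will have priority set to 'standard'
Step 4: Records already having priority = 'standard': 4
Step 5: Answer: 2 + 4 = 6 records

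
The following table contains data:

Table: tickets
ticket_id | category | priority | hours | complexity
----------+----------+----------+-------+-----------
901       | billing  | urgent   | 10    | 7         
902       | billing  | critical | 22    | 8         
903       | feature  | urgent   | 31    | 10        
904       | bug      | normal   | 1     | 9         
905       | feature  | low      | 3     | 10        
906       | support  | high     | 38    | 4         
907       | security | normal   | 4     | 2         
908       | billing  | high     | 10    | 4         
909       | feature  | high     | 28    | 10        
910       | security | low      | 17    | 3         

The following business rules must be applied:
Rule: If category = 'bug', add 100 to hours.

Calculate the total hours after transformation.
264

Step 1: Count records where category = 'bug': 1
Step 2: Total bonus added: 1 × 100 = 100
Step 3: Original sum of hours: 164
Step 4: Final sum = 164 + 100 = 264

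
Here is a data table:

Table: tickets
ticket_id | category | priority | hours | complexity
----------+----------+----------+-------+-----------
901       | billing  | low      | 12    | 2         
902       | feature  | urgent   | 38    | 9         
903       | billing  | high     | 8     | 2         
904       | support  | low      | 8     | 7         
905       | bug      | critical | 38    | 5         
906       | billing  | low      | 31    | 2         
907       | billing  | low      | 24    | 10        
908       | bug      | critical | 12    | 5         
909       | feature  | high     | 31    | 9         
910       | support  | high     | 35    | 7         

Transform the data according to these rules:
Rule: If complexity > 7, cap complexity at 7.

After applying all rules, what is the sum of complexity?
51

Step 1: 3 records have complexity > 7
Step 2: These records originally summed to 28
Step 3: After capping: 3 × 7 = 21
Step 4: Unaffected records sum: 30
Step 5: Final sum = 21 + 30 = 51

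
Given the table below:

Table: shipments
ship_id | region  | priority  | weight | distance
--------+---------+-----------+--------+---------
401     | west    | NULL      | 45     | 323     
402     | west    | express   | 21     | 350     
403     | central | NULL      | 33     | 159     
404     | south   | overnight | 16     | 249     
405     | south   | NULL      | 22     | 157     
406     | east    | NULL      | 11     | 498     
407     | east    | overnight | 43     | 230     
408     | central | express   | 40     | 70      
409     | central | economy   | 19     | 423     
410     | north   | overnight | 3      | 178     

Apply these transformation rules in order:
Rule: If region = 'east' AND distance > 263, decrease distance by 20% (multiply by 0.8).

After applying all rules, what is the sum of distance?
2537.4

Step 1: Find records where region = 'east' AND distance > 263
Step 2: 1 records match, summing to 498
Step 3: After multiplier: 498 × 0.8 = 398.4
Step 4: Unaffected records sum: 2139
Step 5: Final sum = 398.4 + 2139 = 2537.4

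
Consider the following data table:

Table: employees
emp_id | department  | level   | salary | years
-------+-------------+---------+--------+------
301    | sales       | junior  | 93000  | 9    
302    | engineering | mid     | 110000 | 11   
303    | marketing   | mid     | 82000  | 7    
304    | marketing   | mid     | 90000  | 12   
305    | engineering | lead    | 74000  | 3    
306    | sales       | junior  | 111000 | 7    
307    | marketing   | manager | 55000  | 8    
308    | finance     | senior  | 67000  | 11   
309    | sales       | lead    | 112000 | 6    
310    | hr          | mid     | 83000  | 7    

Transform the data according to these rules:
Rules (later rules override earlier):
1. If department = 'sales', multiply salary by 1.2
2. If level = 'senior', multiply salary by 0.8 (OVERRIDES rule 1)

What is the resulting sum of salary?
926800.0

Step 1: Rule 2 takes priority for records with level = 'senior'
  - 1 records: 67000 × 0.8 = 53600.0
Step 2: Rule 1 applies to remaining records with department = 'sales'
  - 3 records: 316000 × 1.2 = 379200.0
Step 3: Other records unchanged: 494000
Step 4: Final sum = 53600.0 + 379200.0 + 494000 = 926800.0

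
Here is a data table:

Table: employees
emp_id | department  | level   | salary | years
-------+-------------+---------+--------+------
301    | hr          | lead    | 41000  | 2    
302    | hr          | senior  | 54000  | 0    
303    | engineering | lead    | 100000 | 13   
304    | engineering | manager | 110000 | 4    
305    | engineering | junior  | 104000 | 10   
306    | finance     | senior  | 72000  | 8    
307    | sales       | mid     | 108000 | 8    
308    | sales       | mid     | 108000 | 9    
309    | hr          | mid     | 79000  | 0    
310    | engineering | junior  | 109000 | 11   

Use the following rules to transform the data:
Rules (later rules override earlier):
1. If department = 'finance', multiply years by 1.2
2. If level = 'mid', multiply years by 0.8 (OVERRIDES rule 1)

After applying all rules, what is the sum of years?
63.2

Step 1: Rule 2 takes priority for records with level = 'mid'
  - 3 records: 17 × 0.8 = 13.6
Step 2: Rule 1 applies to remaining records with department = 'finance'
  - 1 records: 8 × 1.2 = 9.6
Step 3: Other records unchanged: 40
Step 4: Final sum = 13.6 + 9.6 + 40 = 63.2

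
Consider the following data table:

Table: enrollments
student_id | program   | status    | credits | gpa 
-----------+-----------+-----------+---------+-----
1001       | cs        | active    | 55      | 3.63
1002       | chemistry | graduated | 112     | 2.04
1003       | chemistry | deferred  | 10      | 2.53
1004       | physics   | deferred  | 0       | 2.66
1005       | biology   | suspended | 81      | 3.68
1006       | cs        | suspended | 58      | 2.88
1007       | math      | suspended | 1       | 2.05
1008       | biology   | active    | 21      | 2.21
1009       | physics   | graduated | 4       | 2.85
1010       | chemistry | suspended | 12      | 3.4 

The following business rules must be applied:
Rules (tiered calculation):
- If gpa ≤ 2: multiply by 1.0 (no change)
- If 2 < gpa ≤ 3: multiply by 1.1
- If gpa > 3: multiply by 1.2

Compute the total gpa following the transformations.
31.79

Step 1: Tier 1 (gpa ≤ 2): 0 records, sum = 0 × 1.0 = 0.0
Step 2: Tier 2 (2 < gpa ≤ 3): 7 records, sum = 17.22 × 1.1 = 18.94
Step 3: Tier 3 (gpa > 3): 3 records, sum = 10.71 × 1.2 = 12.85
Step 4: Final sum = 0.0 + 18.94 + 12.85 = 31.79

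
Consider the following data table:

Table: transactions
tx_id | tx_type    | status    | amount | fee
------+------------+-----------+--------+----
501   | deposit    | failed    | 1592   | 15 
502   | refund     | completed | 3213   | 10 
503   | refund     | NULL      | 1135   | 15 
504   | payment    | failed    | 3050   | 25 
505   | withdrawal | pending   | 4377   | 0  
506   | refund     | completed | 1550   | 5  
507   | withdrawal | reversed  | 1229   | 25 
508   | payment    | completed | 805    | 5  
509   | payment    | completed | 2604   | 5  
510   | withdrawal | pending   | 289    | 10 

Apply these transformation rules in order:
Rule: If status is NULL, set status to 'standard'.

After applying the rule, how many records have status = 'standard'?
1

Step 1: Count records where status IS NULL
Step 2: Found 1 records with NULL status
Step 3: These records will have status set to 'standard'
Step 4: Records already having status = 'standard': 0
Step 5: Answer: 1 + 0 = 1 records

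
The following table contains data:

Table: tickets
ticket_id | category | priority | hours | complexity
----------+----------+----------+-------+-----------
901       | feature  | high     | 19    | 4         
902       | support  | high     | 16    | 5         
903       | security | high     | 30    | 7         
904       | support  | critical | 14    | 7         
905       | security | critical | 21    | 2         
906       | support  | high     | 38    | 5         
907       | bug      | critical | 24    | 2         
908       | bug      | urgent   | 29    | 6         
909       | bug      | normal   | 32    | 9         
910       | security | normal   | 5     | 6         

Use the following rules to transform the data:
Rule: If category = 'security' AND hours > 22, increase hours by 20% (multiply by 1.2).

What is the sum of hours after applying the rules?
234.0

Step 1: Find records where category = 'security' AND hours > 22
Step 2: 1 records match, summing to 30
Step 3: After multiplier: 30 × 1.2 = 36.0
Step 4: Unaffected records sum: 198
Step 5: Final sum = 36.0 + 198 = 234.0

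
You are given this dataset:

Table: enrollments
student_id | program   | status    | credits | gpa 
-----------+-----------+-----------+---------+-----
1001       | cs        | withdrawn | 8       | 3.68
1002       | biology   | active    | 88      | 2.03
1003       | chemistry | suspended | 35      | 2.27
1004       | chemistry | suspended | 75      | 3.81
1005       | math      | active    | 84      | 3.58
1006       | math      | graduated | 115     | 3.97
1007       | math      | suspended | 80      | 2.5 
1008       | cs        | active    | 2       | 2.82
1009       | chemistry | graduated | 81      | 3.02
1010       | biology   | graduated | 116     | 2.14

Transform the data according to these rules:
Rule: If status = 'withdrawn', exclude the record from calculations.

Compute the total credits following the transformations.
676

Step 1: Identify records where status = 'withdrawn'
Step 2: The excluded records sum to 8
Step 3: Original total credits = 684
Step 4: Remaining total = 684 - 8 = 676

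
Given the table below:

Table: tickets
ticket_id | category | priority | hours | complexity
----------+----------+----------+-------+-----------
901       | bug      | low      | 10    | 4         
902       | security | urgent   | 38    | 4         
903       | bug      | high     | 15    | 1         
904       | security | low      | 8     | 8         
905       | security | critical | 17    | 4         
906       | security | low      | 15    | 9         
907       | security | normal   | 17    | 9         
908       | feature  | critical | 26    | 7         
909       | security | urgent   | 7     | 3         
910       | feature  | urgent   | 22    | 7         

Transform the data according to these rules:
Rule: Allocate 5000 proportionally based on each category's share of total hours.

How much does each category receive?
bug: 714.29, feature: 1371.43, security: 2914.29

Step 1: Calculate total hours = 175
Step 2: Calculate each category's proportion:
  bug: 25/175 = 14.29% → 714.29
  feature: 48/175 = 27.43% → 1371.43
  security: 102/175 = 58.29% → 2914.29
Step 3: Verify: sum of allocations ≈ 5000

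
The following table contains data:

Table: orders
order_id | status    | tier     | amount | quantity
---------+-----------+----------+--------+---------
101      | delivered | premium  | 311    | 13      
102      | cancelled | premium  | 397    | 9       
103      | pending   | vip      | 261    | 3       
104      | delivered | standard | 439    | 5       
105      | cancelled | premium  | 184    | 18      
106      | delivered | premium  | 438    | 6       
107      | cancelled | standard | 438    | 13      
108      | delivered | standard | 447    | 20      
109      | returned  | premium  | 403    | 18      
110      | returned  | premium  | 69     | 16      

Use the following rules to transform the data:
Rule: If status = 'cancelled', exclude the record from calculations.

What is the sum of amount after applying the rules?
2368

Step 1: Identify records where status = 'cancelled'
Step 2: The excluded records sum to 1019
Step 3: Original total amount = 3387
Step 4: Remaining total = 3387 - 1019 = 2368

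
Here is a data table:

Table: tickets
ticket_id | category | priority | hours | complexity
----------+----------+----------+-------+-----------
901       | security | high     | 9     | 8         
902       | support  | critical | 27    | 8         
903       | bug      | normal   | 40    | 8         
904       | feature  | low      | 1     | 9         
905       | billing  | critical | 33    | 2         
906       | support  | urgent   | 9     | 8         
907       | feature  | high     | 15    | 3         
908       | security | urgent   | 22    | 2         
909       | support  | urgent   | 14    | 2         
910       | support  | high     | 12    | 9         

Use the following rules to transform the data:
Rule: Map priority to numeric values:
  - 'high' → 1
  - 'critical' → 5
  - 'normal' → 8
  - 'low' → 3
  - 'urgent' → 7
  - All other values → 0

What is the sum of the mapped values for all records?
45

Step 1: Apply mapping to each record
Step 2: Count by status:
  'high': 3 records × 1 = 3
  'critical': 2 records × 5 = 10
  'normal': 1 records × 8 = 8
  'low': 1 records × 3 = 3
  'urgent': 3 records × 7 = 21
Step 3: Sum all mapped values = 45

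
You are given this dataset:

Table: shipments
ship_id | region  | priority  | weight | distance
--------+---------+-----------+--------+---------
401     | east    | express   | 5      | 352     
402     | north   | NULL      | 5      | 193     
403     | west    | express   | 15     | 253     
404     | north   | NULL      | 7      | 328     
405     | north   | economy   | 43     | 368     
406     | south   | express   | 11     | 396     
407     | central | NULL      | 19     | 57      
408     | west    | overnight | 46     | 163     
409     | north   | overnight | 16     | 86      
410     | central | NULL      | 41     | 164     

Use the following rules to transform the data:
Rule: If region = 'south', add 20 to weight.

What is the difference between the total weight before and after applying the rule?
20

Step 1: Original sum of weight = 208
Step 2: 1 records have region = 'south'
Step 3: Each affected record changes by 20
Step 4: Total change = 1 × 20 = 20
Step 5: New sum = 208 + 20 = 228
Step 6: Difference = |228 - 208| = 20
        (Sum increased by 20)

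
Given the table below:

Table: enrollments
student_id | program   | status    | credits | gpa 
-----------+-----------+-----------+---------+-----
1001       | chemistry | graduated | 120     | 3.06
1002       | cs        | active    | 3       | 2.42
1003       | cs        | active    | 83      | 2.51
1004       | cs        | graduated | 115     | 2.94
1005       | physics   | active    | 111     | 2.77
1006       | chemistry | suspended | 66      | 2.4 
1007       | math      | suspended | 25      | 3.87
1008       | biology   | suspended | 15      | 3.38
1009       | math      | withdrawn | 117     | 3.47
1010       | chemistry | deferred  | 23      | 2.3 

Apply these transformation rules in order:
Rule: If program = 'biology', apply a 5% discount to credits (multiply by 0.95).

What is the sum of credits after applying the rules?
677.25

Step 1: Records with program = 'biology' have total credits = 15
Step 2: Apply multiplier: 15 × 0.95 = 14.25
Step 3: Other records total: 663
Step 4: Final sum = 14.25 + 663 = 677.25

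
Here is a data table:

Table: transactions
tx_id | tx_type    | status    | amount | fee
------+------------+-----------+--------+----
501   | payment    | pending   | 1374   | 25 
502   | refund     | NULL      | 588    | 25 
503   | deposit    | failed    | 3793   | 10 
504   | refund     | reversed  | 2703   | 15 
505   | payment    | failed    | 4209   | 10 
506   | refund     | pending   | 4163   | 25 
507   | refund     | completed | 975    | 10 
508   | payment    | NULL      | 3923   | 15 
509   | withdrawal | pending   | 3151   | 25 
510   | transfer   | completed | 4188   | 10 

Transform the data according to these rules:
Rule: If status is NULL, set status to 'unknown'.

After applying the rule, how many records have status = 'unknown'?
2

Step 1: Count records where status IS NULL
Step 2: Found 2 records with NULL status
Step 3: These records will have status set to 'unknown'
Step 4: Records already having status = 'unknown': 0
Step 5: Answer: 2 + 0 = 2 records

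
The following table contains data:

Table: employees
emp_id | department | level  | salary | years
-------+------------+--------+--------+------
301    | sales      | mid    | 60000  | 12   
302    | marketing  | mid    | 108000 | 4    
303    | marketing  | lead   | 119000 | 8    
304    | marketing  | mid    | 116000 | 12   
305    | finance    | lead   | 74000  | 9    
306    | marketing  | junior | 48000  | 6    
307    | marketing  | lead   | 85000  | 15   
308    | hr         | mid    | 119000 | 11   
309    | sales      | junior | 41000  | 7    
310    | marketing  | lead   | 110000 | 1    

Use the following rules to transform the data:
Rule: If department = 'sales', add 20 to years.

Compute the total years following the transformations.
125

Step 1: Count records where department = 'sales': 2
Step 2: Total bonus added: 2 × 20 = 40
Step 3: Original sum of years: 85
Step 4: Final sum = 85 + 40 = 125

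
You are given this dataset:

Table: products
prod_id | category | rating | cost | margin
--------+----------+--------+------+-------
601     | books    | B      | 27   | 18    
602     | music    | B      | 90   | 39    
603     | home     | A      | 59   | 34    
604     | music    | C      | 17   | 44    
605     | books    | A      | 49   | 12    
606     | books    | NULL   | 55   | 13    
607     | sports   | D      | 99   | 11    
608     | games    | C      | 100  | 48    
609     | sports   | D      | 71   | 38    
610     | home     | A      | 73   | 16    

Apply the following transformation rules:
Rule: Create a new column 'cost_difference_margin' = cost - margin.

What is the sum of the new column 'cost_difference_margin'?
367

Step 1: For each record, compute cost - margin
Example calculations:
  27 - 18 = 9
  90 - 39 = 51
  59 - 34 = 25
  ...
Step 2: Sum all derived values
Step 3: Total = 367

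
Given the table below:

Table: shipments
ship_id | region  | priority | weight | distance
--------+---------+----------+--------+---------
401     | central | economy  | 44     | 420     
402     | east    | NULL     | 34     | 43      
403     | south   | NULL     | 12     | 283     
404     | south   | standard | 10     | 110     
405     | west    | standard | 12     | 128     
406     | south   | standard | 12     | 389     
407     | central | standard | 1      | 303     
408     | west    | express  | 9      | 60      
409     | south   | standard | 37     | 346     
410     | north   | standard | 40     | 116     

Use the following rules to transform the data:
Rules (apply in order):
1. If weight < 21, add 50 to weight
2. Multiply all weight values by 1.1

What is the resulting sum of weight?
562.1

Step 1: Apply Rule 1 - Add 50 to records with weight < 21
  - 6 records affected: 56 + (6 × 50) = 356
  - Unaffected records: 155
  - Sum after Rule 1: 511
Step 2: Apply Rule 2 - Multiply all by 1.1
  - 511 × 1.1 = 562.1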